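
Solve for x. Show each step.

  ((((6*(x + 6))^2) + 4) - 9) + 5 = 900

Step 1. [((((6*(x + 6))^2) + 4) - 9) + 5 = 900] +5 is outermost — subtract 5 both sides, so sub: (((6*(x + 6))^2) + 4) - 9 = 895.
Step 2. [(((6*(x + 6))^2) + 4) - 9 = 895] add 9: x sits inside (… - 9) ⇒ sub: ((6*(x + 6))^2) + 4 = 904.
Step 3. [((6*(x + 6))^2) + 4 = 904] subtract 4: x sits inside (… + 4). So sub: (6*(x + 6))^2 = 900.
Step 4. [(6*(x + 6))^2 = 900] √ both sides: 900 ≥ 0 gives two branches, so sqrt: 6*(x + 6) = 30 or -30.
Step 5. [6*(x + 6) = 30 or -30] 6·(inner) — divide through by 6 ⇒ div: x + 6 = 5 or -5.
Step 6. [x + 6 = 5 or -5] 6 comes off first (subtract 6) ⇒ sub: x = -1 or -11.

Answer: x ∈ {-11, -1}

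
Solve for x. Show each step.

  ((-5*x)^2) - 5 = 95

Step 1. [((-5*x)^2) - 5 = 95] peel the -5: add 5 from each side ⇒ sub: (-5*x)^2 = 100.
Step 2. [(-5*x)^2 = 100] LHS squared, RHS 100 ≥ 0: apply √ (±) ⇒ sqrt: -5*x = 10 or -10.
Step 3. [-5*x = 10 or -10] divide by the outer -5 ⇒ div: x = -2 or 2.

Answer: x ∈ {-2, 2}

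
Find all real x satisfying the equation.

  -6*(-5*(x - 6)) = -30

Step 1. [-6*(-5*(x - 6)) = -30] divide by the outer -6. So div: -5*(x - 6) = 5.
Step 2. [-5*(x - 6) = 5] leading coefficient -5: divide by -5. So div: x - 6 = -1.
Step 3. [x - 6 = -1] -6 is outermost — add 6 both sides. So sub: x = 5.

Answer: x ∈ {5}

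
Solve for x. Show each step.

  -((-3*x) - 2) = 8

Step 1. [-((-3*x) - 2) = 8] leading − — multiply by −1. So neg: (-3*x) - 2 = -8.
Step 2. [(-3*x) - 2 = -8] the outer -2 inverts by adding 2 ⇒ sub: -3*x = -6.
Step 3. [-3*x = -6] -3·(inner) — divide through by -3, so div: x = 2.

Answer: x ∈ {2}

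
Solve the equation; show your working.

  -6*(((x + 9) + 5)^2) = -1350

Step 1. [-6*(((x + 9) + 5)^2) = -1350] LHS = -6·(…); ÷-6 both sides ⇒ div: ((x + 9) + 5)^2 = 225.
Step 2. [((x + 9) + 5)^2 = 225] 225 ≥ 0, LHS is (·)² — take ±√ ⇒ sqrt: (x + 9) + 5 = 15 or -15.
Step 3. [(x + 9) + 5 = 15 or -15] the outer +5 inverts by subtracting 5 ⇒ sub: x + 9 = 10 or -20.
Step 4. [x + 9 = 10 or -20] +9 is outermost — subtract 9 both sides ⇒ sub: x = 1 or -29.

Answer: x ∈ {-29, 1}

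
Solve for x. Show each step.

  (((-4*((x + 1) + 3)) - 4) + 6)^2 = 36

Step 1. [(((-4*((x + 1) + 3)) - 4) + 6)^2 = 36] LHS squared, RHS 36 ≥ 0: apply √ (±) ⇒ sqrt: ((-4*((x + 1) + 3)) - 4) + 6 = 6 or -6.
Step 2. [((-4*((x + 1) + 3)) - 4) + 6 = 6 or -6] 6 comes off first (subtract 6), so sub: (-4*((x + 1) + 3)) - 4 = 0 or -12.
Step 3. [(-4*((x + 1) + 3)) - 4 = 0 or -12] -4 is outermost — add 4 both sides, so sub: -4*((x + 1) + 3) = 4 or -8.
Step 4. [-4*((x + 1) + 3) = 4 or -8] -4·(inner) — divide through by -4. So div: (x + 1) + 3 = -1 or 2.
Step 5. [(x + 1) + 3 = -1 or 2] 3 comes off first (subtract 3), so sub: x + 1 = -4 or -1.
Step 6. [x + 1 = -4 or -1] peel the +1: subtract 1 from each side. So sub: x = -5 or -2.

Answer: x ∈ {-5, -2}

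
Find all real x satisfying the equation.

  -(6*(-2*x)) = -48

Step 1. [-(6*(-2*x)) = -48] leading − — multiply by −1. So neg: 6*(-2*x) = 48.
Step 2. [6*(-2*x) = 48] 6 out front; divide by 6 ⇒ div: -2*x = 8.
Step 3. [-2*x = 8] -2 out front; divide by -2. So div: x = -4.

Answer: x ∈ {-4}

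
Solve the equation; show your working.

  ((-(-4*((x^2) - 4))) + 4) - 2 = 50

Step 1. [((-(-4*((x^2) - 4))) + 4) - 2 = 50] the outer -2 inverts by adding 2, so sub: (-(-4*((x^2) - 4))) + 4 = 52.
Step 2. [(-(-4*((x^2) - 4))) + 4 = 52] +4 is outermost — subtract 4 both sides. So sub: -(-4*((x^2) - 4)) = 48.
Step 3. [-(-4*((x^2) - 4)) = 48] LHS negated; negate both sides, so neg: -4*((x^2) - 4) = -48.
Step 4. [-4*((x^2) - 4) = -48] -4 out front; divide by -4, so div: (x^2) - 4 = 12.
Step 5. [(x^2) - 4 = 12] -4 is outermost — add 4 both sides. So sub: x^2 = 16.
Step 6. [x^2 = 16] √ both sides: 16 ≥ 0 gives two branches. So sqrt: x = 4 or -4.

Answer: x ∈ {-4, 4}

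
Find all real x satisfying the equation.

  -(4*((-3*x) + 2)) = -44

Step 1. [-(4*((-3*x) + 2)) = -44] flip signs both sides, so neg: 4*((-3*x) + 2) = 44.
Step 2. [4*((-3*x) + 2) = 44] leading coefficient 4: divide by 4 ⇒ div: (-3*x) + 2 = 11.
Step 3. [(-3*x) + 2 = 11] peel the +2: subtract 2 from each side. So sub: -3*x = 9.
Step 4. [-3*x = 9] LHS = -3·(…); ÷-3 both sides, so div: x = -3.

Answer: x ∈ {-3}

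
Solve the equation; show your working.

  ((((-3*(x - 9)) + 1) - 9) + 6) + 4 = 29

Step 1. [((((-3*(x - 9)) + 1) - 9) + 6) + 4 = 29] subtract 4: x sits inside (… + 4) ⇒ sub: (((-3*(x - 9)) + 1) - 9) + 6 = 25.
Step 2. [(((-3*(x - 9)) + 1) - 9) + 6 = 25] peel the +6: subtract 6 from each side, so sub: ((-3*(x - 9)) + 1) - 9 = 19.
Step 3. [((-3*(x - 9)) + 1) - 9 = 19] the outer -9 inverts by adding 9. So sub: (-3*(x - 9)) + 1 = 28.
Step 4. [(-3*(x - 9)) + 1 = 28] peel the +1: subtract 1 from each side. So sub: -3*(x - 9) = 27.
Step 5. [-3*(x - 9) = 27] -3 out front; divide by -3, so div: x - 9 = -9.
Step 6. [x - 9 = -9] the outer -9 inverts by adding 9, so sub: x = 0.

Answer: x ∈ {0}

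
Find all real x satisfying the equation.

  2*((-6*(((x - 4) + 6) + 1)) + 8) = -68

Step 1. [2*((-6*(((x - 4) + 6) + 1)) + 8) = -68] LHS = 2·(…); ÷2 both sides, so div: (-6*(((x - 4) + 6) + 1)) + 8 = -34.
Step 2. [(-6*(((x - 4) + 6) + 1)) + 8 = -34] +8 is outermost — subtract 8 both sides ⇒ sub: -6*(((x - 4) + 6) + 1) = -42.
Step 3. [-6*(((x - 4) + 6) + 1) = -42] -6 out front; divide by -6 ⇒ div: ((x - 4) + 6) + 1 = 7.
Step 4. [((x - 4) + 6) + 1 = 7] +1 is outermost — subtract 1 both sides. So sub: (x - 4) + 6 = 6.
Step 5. [(x - 4) + 6 = 6] peel the +6: subtract 6 from each side, so sub: x - 4 = 0.
Step 6. [x - 4 = 0] add 4: x sits inside (… - 4). So sub: x = 4.

Answer: x ∈ {4}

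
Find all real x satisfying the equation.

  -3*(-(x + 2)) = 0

Step 1. [-3*(-(x + 2)) = 0] -3·(inner) — divide through by -3 ⇒ div: -(x + 2) = 0.
Step 2. [-(x + 2) = 0] flip signs both sides, so neg: x + 2 = 0.
Step 3. [x + 2 = 0] 2 comes off first (subtract 2), so sub: x = -2.

Answer: x ∈ {-2}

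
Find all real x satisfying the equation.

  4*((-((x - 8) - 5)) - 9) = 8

Step 1. [4*((-((x - 8) - 5)) - 9) = 8] leading coefficient 4: divide by 4, so div: (-((x - 8) - 5)) - 9 = 2.
Step 2. [(-((x - 8) - 5)) - 9 = 2] -9 is outermost — add 9 both sides, so sub: -((x - 8) - 5) = 11.
Step 3. [-((x - 8) - 5) = 11] LHS negated; negate both sides. So neg: (x - 8) - 5 = -11.
Step 4. [(x - 8) - 5 = -11] add 5: x sits inside (… - 5) ⇒ sub: x - 8 = -6.
Step 5. [x - 8 = -6] peel the -8: add 8 from each side. So sub: x = 2.

Answer: x ∈ {2}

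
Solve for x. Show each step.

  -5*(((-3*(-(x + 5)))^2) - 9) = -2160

Step 1. [-5*(((-3*(-(x + 5)))^2) - 9) = -2160] leading coefficient -5: divide by -5, so div: ((-3*(-(x + 5)))^2) - 9 = 432.
Step 2. [((-3*(-(x + 5)))^2) - 9 = 432] peel the -9: add 9 from each side, so sub: (-3*(-(x + 5)))^2 = 441.
Step 3. [(-3*(-(x + 5)))^2 = 441] 441 ≥ 0, LHS is (·)² — take ±√ ⇒ sqrt: -3*(-(x + 5)) = 21 or -21.
Step 4. [-3*(-(x + 5)) = 21 or -21] divide by the outer -3 ⇒ div: -(x + 5) = -7 or 7.
Step 5. [-(x + 5) = -7 or 7] flip signs both sides, so neg: x + 5 = 7 or -7.
Step 6. [x + 5 = 7 or -7] peel the +5: subtract 5 from each side. So sub: x = 2 or -12.

Answer: x ∈ {-12, 2}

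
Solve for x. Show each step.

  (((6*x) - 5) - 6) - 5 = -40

Step 1. [(((6*x) - 5) - 6) - 5 = -40] -5 is outermost — add 5 both sides ⇒ sub: ((6*x) - 5) - 6 = -35.
Step 2. [((6*x) - 5) - 6 = -35] 6 comes off first (add 6), so sub: (6*x) - 5 = -29.
Step 3. [(6*x) - 5 = -29] -5 is outermost — add 5 both sides, so sub: 6*x = -24.
Step 4. [6*x = -24] divide by the outer 6 ⇒ div: x = -4.

Answer: x ∈ {-4}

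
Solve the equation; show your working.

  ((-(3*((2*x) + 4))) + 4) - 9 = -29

Step 1. [((-(3*((2*x) + 4))) + 4) - 9 = -29] the outer -9 inverts by adding 9 ⇒ sub: (-(3*((2*x) + 4))) + 4 = -20.
Step 2. [(-(3*((2*x) + 4))) + 4 = -20] the outer +4 inverts by subtracting 4 ⇒ sub: -(3*((2*x) + 4)) = -24.
Step 3. [-(3*((2*x) + 4)) = -24] leading − — multiply by −1, so neg: 3*((2*x) + 4) = 24.
Step 4. [3*((2*x) + 4) = 24] 3 out front; divide by 3. So div: (2*x) + 4 = 8.
Step 5. [(2*x) + 4 = 8] +4 is outermost — subtract 4 both sides. So sub: 2*x = 4.
Step 6. [2*x = 4] 2·(inner) — divide through by 2. So div: x = 2.

Answer: x ∈ {2}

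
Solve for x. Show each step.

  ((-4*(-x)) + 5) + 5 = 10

Step 1. [((-4*(-x)) + 5) + 5 = 10] 5 comes off first (subtract 5) ⇒ sub: (-4*(-x)) + 5 = 5.
Step 2. [(-4*(-x)) + 5 = 5] peel the +5: subtract 5 from each side ⇒ sub: -4*(-x) = 0.
Step 3. [-4*(-x) = 0] -4·(inner) — divide through by -4, so div: -x = 0.
Step 4. [-x = 0] leading − — multiply by −1. So neg: x = 0.

Answer: x ∈ {0}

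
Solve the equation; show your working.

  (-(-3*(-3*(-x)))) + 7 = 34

Step 1. [(-(-3*(-3*(-x)))) + 7 = 34] the outer +7 inverts by subtracting 7, so sub: -(-3*(-3*(-x))) = 27.
Step 2. [-(-3*(-3*(-x))) = 27] LHS negated; negate both sides ⇒ neg: -3*(-3*(-x)) = -27.
Step 3. [-3*(-3*(-x)) = -27] -3 out front; divide by -3. So div: -3*(-x) = 9.
Step 4. [-3*(-x) = 9] divide by the outer -3 ⇒ div: -x = -3.
Step 5. [-x = -3] leading − — multiply by −1. So neg: x = 3.

Answer: x ∈ {3}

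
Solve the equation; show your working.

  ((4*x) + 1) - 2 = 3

Step 1. [((4*x) + 1) - 2 = 3] peel the -2: add 2 from each side, so sub: (4*x) + 1 = 5.
Step 2. [(4*x) + 1 = 5] peel the +1: subtract 1 from each side, so sub: 4*x = 4.
Step 3. [4*x = 4] divide by the outer 4 ⇒ div: x = 1.

Answer: x ∈ {1}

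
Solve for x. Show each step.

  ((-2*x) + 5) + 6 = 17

Step 1. [((-2*x) + 5) + 6 = 17] the outer +6 inverts by subtracting 6, so sub: (-2*x) + 5 = 11.
Step 2. [(-2*x) + 5 = 11] 5 comes off first (subtract 5), so sub: -2*x = 6.
Step 3. [-2*x = 6] -2·(inner) — divide through by -2, so div: x = -3.

Answer: x ∈ {-3}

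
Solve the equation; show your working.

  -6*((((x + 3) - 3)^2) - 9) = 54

Step 1. [-6*((((x + 3) - 3)^2) - 9) = 54] leading coefficient -6: divide by -6. So div: (((x + 3) - 3)^2) - 9 = -9.
Step 2. [(((x + 3) - 3)^2) - 9 = -9] the outer -9 inverts by adding 9 ⇒ sub: ((x + 3) - 3)^2 = 0.
Step 3. [((x + 3) - 3)^2 = 0] 0 ≥ 0, LHS is (·)² — take ±√. So sqrt: (x + 3) - 3 = 0.
Step 4. [(x + 3) - 3 = 0] 3 comes off first (add 3). So sub: x + 3 = 3.
Step 5. [x + 3 = 3] subtract 3: x sits inside (… + 3) ⇒ sub: x = 0.

Answer: x ∈ {0}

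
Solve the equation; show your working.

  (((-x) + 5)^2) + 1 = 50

Step 1. [(((-x) + 5)^2) + 1 = 50] 1 comes off first (subtract 1), so sub: ((-x) + 5)^2 = 49.
Step 2. [((-x) + 5)^2 = 49] √ both sides: 49 ≥ 0 gives two branches. So sqrt: (-x) + 5 = 7 or -7.
Step 3. [(-x) + 5 = 7 or -7] peel the +5: subtract 5 from each side ⇒ sub: -x = 2 or -12.
Step 4. [-x = 2 or -12] flip signs both sides, so neg: x = -2 or 12.

Answer: x ∈ {-2, 12}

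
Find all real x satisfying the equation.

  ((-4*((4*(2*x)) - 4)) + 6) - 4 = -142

Step 1. [((-4*((4*(2*x)) - 4)) + 6) - 4 = -142] peel the -4: add 4 from each side, so sub: (-4*((4*(2*x)) - 4)) + 6 = -138.
Step 2. [(-4*((4*(2*x)) - 4)) + 6 = -138] peel the +6: subtract 6 from each side ⇒ sub: -4*((4*(2*x)) - 4) = -144.
Step 3. [-4*((4*(2*x)) - 4) = -144] divide by the outer -4 ⇒ div: (4*(2*x)) - 4 = 36.
Step 4. [(4*(2*x)) - 4 = 36] common factor 4 (LHS and 36) — divide through ⇒ factor: (2*x) - 1 = 9.
Step 5. [(2*x) - 1 = 9] the outer -1 inverts by adding 1 ⇒ sub: 2*x = 10.
Step 6. [2*x = 10] LHS = 2·(…); ÷2 both sides. So div: x = 5.

Answer: x ∈ {5}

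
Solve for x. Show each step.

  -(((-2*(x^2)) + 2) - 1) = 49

Step 1. [-(((-2*(x^2)) + 2) - 1) = 49] flip signs both sides ⇒ neg: ((-2*(x^2)) + 2) - 1 = -49.
Step 2. [((-2*(x^2)) + 2) - 1 = -49] peel the -1: add 1 from each side. So sub: (-2*(x^2)) + 2 = -48.
Step 3. [(-2*(x^2)) + 2 = -48] common factor -2 (LHS and -48) — divide through ⇒ factor: (x^2) - 1 = 24.
Step 4. [(x^2) - 1 = 24] peel the -1: add 1 from each side ⇒ sub: x^2 = 25.
Step 5. [x^2 = 25] √ both sides: 25 ≥ 0 gives two branches. So sqrt: x = 5 or -5.

Answer: x ∈ {-5, 5}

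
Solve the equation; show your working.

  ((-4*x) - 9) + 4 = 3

Step 1. [((-4*x) - 9) + 4 = 3] 4 comes off first (subtract 4) ⇒ sub: (-4*x) - 9 = -1.
Step 2. [(-4*x) - 9 = -1] 9 comes off first (add 9). So sub: -4*x = 8.
Step 3. [-4*x = 8] -4 out front; divide by -4 ⇒ div: x = -2.

Answer: x ∈ {-2}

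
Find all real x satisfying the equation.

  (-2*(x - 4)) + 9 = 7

Step 1. [(-2*(x - 4)) + 9 = 7] subtract 9: x sits inside (… + 9). So sub: -2*(x - 4) = -2.
Step 2. [-2*(x - 4) = -2] divide by the outer -2 ⇒ div: x - 4 = 1.
Step 3. [x - 4 = 1] -4 is outermost — add 4 both sides, so sub: x = 5.

Answer: x ∈ {5}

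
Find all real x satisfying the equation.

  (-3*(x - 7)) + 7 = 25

Step 1. [(-3*(x - 7)) + 7 = 25] peel the +7: subtract 7 from each side, so sub: -3*(x - 7) = 18.
Step 2. [-3*(x - 7) = 18] leading coefficient -3: divide by -3, so div: x - 7 = -6.
Step 3. [x - 7 = -6] add 7: x sits inside (… - 7). So sub: x = 1.

Answer: x ∈ {1}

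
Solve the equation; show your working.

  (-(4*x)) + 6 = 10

Step 1. [(-(4*x)) + 6 = 10] peel the +6: subtract 6 from each side, so sub: -(4*x) = 4.
Step 2. [-(4*x) = 4] flip signs both sides ⇒ neg: 4*x = -4.
Step 3. [4*x = -4] LHS = 4·(…); ÷4 both sides. So div: x = -1.

Answer: x ∈ {-1}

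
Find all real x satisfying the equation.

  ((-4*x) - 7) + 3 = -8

Step 1. [((-4*x) - 7) + 3 = -8] 3 comes off first (subtract 3). So sub: (-4*x) - 7 = -11.
Step 2. [(-4*x) - 7 = -11] the outer -7 inverts by adding 7 ⇒ sub: -4*x = -4.
Step 3. [-4*x = -4] LHS = -4·(…); ÷-4 both sides. So div: x = 1.

Answer: x ∈ {1}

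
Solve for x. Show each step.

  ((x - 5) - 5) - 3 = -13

Step 1. [((x - 5) - 5) - 3 = -13] -3 is outermost — add 3 both sides. So sub: (x - 5) - 5 = -10.
Step 2. [(x - 5) - 5 = -10] the outer -5 inverts by adding 5. So sub: x - 5 = -5.
Step 3. [x - 5 = -5] 5 comes off first (add 5), so sub: x = 0.

Answer: x ∈ {0}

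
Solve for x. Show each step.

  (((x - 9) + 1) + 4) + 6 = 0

Step 1. [(((x - 9) + 1) + 4) + 6 = 0] the outer +6 inverts by subtracting 6, so sub: ((x - 9) + 1) + 4 = -6.
Step 2. [((x - 9) + 1) + 4 = -6] subtract 4: x sits inside (… + 4), so sub: (x - 9) + 1 = -10.
Step 3. [(x - 9) + 1 = -10] subtract 1: x sits inside (… + 1). So sub: x - 9 = -11.
Step 4. [x - 9 = -11] add 9: x sits inside (… - 9). So sub: x = -2.

Answer: x ∈ {-2}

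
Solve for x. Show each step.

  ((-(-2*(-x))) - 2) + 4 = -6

Step 1. [((-(-2*(-x))) - 2) + 4 = -6] subtract 4: x sits inside (… + 4) ⇒ sub: (-(-2*(-x))) - 2 = -10.
Step 2. [(-(-2*(-x))) - 2 = -10] peel the -2: add 2 from each side. So sub: -(-2*(-x)) = -8.
Step 3. [-(-2*(-x)) = -8] LHS negated; negate both sides. So neg: -2*(-x) = 8.
Step 4. [-2*(-x) = 8] -2 out front; divide by -2 ⇒ div: -x = -4.
Step 5. [-x = -4] flip signs both sides ⇒ neg: x = 4.

Answer: x ∈ {4}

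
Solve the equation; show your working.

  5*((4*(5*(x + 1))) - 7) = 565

Step 1. [5*((4*(5*(x + 1))) - 7) = 565] leading coefficient 5: divide by 5. So div: (4*(5*(x + 1))) - 7 = 113.
Step 2. [(4*(5*(x + 1))) - 7 = 113] -7 is outermost — add 7 both sides. So sub: 4*(5*(x + 1)) = 120.
Step 3. [4*(5*(x + 1)) = 120] LHS = 4·(…); ÷4 both sides ⇒ div: 5*(x + 1) = 30.
Step 4. [5*(x + 1) = 30] leading coefficient 5: divide by 5 ⇒ div: x + 1 = 6.
Step 5. [x + 1 = 6] the outer +1 inverts by subtracting 1, so sub: x = 5.

Answer: x ∈ {5}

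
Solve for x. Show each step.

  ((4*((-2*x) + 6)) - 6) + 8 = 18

Step 1. [((4*((-2*x) + 6)) - 6) + 8 = 18] the outer +8 inverts by subtracting 8, so sub: (4*((-2*x) + 6)) - 6 = 10.
Step 2. [(4*((-2*x) + 6)) - 6 = 10] 6 comes off first (add 6). So sub: 4*((-2*x) + 6) = 16.
Step 3. [4*((-2*x) + 6) = 16] 4 out front; divide by 4 ⇒ div: (-2*x) + 6 = 4.
Step 4. [(-2*x) + 6 = 4] 6 comes off first (subtract 6), so sub: -2*x = -2.
Step 5. [-2*x = -2] divide by the outer -2, so div: x = 1.

Answer: x ∈ {1}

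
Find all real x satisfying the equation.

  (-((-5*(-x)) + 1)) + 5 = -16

Step 1. [(-((-5*(-x)) + 1)) + 5 = -16] 5 comes off first (subtract 5). So sub: -((-5*(-x)) + 1) = -21.
Step 2. [-((-5*(-x)) + 1) = -21] leading − — multiply by −1. So neg: (-5*(-x)) + 1 = 21.
Step 3. [(-5*(-x)) + 1 = 21] +1 is outermost — subtract 1 both sides, so sub: -5*(-x) = 20.
Step 4. [-5*(-x) = 20] -5·(inner) — divide through by -5 ⇒ div: -x = -4.
Step 5. [-x = -4] flip signs both sides, so neg: x = 4.

Answer: x ∈ {4}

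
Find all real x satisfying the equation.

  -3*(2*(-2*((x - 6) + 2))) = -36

Step 1. [-3*(2*(-2*((x - 6) + 2))) = -36] -3·(inner) — divide through by -3. So div: 2*(-2*((x - 6) + 2)) = 12.
Step 2. [2*(-2*((x - 6) + 2)) = 12] LHS = 2·(…); ÷2 both sides. So div: -2*((x - 6) + 2) = 6.
Step 3. [-2*((x - 6) + 2) = 6] -2·(inner) — divide through by -2, so div: (x - 6) + 2 = -3.
Step 4. [(x - 6) + 2 = -3] 2 comes off first (subtract 2) ⇒ sub: x - 6 = -5.
Step 5. [x - 6 = -5] peel the -6: add 6 from each side, so sub: x = 1.

Answer: x ∈ {1}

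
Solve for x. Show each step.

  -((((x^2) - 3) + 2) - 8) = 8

Step 1. [-((((x^2) - 3) + 2) - 8) = 8] LHS negated; negate both sides. So neg: (((x^2) - 3) + 2) - 8 = -8.
Step 2. [(((x^2) - 3) + 2) - 8 = -8] the outer -8 inverts by adding 8 ⇒ sub: ((x^2) - 3) + 2 = 0.
Step 3. [((x^2) - 3) + 2 = 0] +2 is outermost — subtract 2 both sides, so sub: (x^2) - 3 = -2.
Step 4. [(x^2) - 3 = -2] -3 is outermost — add 3 both sides. So sub: x^2 = 1.
Step 5. [x^2 = 1] √ both sides: 1 ≥ 0 gives two branches, so sqrt: x = 1 or -1.

Answer: x ∈ {-1, 1}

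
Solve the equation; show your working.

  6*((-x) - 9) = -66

Step 1. [6*((-x) - 9) = -66] 6·(inner) — divide through by 6, so div: (-x) - 9 = -11.
Step 2. [(-x) - 9 = -11] peel the -9: add 9 from each side ⇒ sub: -x = -2.
Step 3. [-x = -2] flip signs both sides, so neg: x = 2.

Answer: x ∈ {2}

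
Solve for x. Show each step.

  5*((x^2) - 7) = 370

Step 1. [5*((x^2) - 7) = 370] 5 out front; divide by 5. So div: (x^2) - 7 = 74.
Step 2. [(x^2) - 7 = 74] the outer -7 inverts by adding 7 ⇒ sub: x^2 = 81.
Step 3. [x^2 = 81] LHS squared, RHS 81 ≥ 0: apply √ (±), so sqrt: x = 9 or -9.

Answer: x ∈ {-9, 9}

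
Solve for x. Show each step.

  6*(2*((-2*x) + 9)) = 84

Step 1. [6*(2*((-2*x) + 9)) = 84] 6·(inner) — divide through by 6, so div: 2*((-2*x) + 9) = 14.
Step 2. [2*((-2*x) + 9) = 14] 2·(inner) — divide through by 2, so div: (-2*x) + 9 = 7.
Step 3. [(-2*x) + 9 = 7] the outer +9 inverts by subtracting 9. So sub: -2*x = -2.
Step 4. [-2*x = -2] divide by the outer -2, so div: x = 1.

Answer: x ∈ {1}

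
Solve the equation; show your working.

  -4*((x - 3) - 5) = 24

Step 1. [-4*((x - 3) - 5) = 24] divide by the outer -4, so div: (x - 3) - 5 = -6.
Step 2. [(x - 3) - 5 = -6] -5 is outermost — add 5 both sides. So sub: x - 3 = -1.
Step 3. [x - 3 = -1] -3 is outermost — add 3 both sides ⇒ sub: x = 2.

Answer: x ∈ {2}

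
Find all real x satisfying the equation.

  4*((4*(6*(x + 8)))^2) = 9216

Step 1. [4*((4*(6*(x + 8)))^2) = 9216] LHS = 4·(…); ÷4 both sides ⇒ div: (4*(6*(x + 8)))^2 = 2304.
Step 2. [(4*(6*(x + 8)))^2 = 2304] LHS squared, RHS 2304 ≥ 0: apply √ (±) ⇒ sqrt: 4*(6*(x + 8)) = 48 or -48.
Step 3. [4*(6*(x + 8)) = 48 or -48] 4 out front; divide by 4 ⇒ div: 6*(x + 8) = 12 or -12.
Step 4. [6*(x + 8) = 12 or -12] 6·(inner) — divide through by 6. So div: x + 8 = 2 or -2.
Step 5. [x + 8 = 2 or -2] peel the +8: subtract 8 from each side ⇒ sub: x = -6 or -10.

Answer: x ∈ {-10, -6}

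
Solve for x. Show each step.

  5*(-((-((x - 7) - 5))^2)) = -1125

Step 1. [5*(-((-((x - 7) - 5))^2)) = -1125] 5 out front; divide by 5. So div: -((-((x - 7) - 5))^2) = -225.
Step 2. [-((-((x - 7) - 5))^2) = -225] LHS negated; negate both sides, so neg: (-((x - 7) - 5))^2 = 225.
Step 3. [(-((x - 7) - 5))^2 = 225] 225 ≥ 0, LHS is (·)² — take ±√. So sqrt: -((x - 7) - 5) = 15 or -15.
Step 4. [-((x - 7) - 5) = 15 or -15] LHS negated; negate both sides. So neg: (x - 7) - 5 = -15 or 15.
Step 5. [(x - 7) - 5 = -15 or 15] 5 comes off first (add 5) ⇒ sub: x - 7 = -10 or 20.
Step 6. [x - 7 = -10 or 20] 7 comes off first (add 7) ⇒ sub: x = -3 or 27.

Answer: x ∈ {-3, 27}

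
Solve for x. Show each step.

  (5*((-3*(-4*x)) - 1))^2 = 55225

Step 1. [(5*((-3*(-4*x)) - 1))^2 = 55225] LHS squared, RHS 55225 ≥ 0: apply √ (±), so sqrt: 5*((-3*(-4*x)) - 1) = 235 or -235.
Step 2. [5*((-3*(-4*x)) - 1) = 235 or -235] 5 out front; divide by 5 ⇒ div: (-3*(-4*x)) - 1 = 47 or -47.
Step 3. [(-3*(-4*x)) - 1 = 47 or -47] the outer -1 inverts by adding 1 ⇒ sub: -3*(-4*x) = 48 or -46.
Step 4. [-3*(-4*x) = 48 or -46] divide by the outer -3 ⇒ div: -4*x = -16 or 46/3.
Step 5. [-4*x = -16 or 46/3] divide by the outer -4 ⇒ div: x = 4 or -23/6.

Answer: x ∈ {-23/6, 4}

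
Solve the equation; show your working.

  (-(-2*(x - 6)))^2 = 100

Step 1. [(-(-2*(x - 6)))^2 = 100] 100 ≥ 0, LHS is (·)² — take ±√, so sqrt: -(-2*(x - 6)) = 10 or -10.
Step 2. [-(-2*(x - 6)) = 10 or -10] flip signs both sides. So neg: -2*(x - 6) = -10 or 10.
Step 3. [-2*(x - 6) = -10 or 10] -2·(inner) — divide through by -2 ⇒ div: x - 6 = 5 or -5.
Step 4. [x - 6 = 5 or -5] 6 comes off first (add 6). So sub: x = 11 or 1.

Answer: x ∈ {1, 11}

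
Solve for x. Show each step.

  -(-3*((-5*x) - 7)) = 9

Step 1. [-(-3*((-5*x) - 7)) = 9] leading − — multiply by −1, so neg: -3*((-5*x) - 7) = -9.
Step 2. [-3*((-5*x) - 7) = -9] LHS = -3·(…); ÷-3 both sides, so div: (-5*x) - 7 = 3.
Step 3. [(-5*x) - 7 = 3] the outer -7 inverts by adding 7 ⇒ sub: -5*x = 10.
Step 4. [-5*x = 10] -5 out front; divide by -5, so div: x = -2.

Answer: x ∈ {-2}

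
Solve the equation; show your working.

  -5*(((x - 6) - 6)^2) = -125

Step 1. [-5*(((x - 6) - 6)^2) = -125] LHS = -5·(…); ÷-5 both sides ⇒ div: ((x - 6) - 6)^2 = 25.
Step 2. [((x - 6) - 6)^2 = 25] LHS squared, RHS 25 ≥ 0: apply √ (±). So sqrt: (x - 6) - 6 = 5 or -5.
Step 3. [(x - 6) - 6 = 5 or -5] -6 is outermost — add 6 both sides ⇒ sub: x - 6 = 11 or 1.
Step 4. [x - 6 = 11 or 1] add 6: x sits inside (… - 6), so sub: x = 17 or 7.

Answer: x ∈ {7, 17}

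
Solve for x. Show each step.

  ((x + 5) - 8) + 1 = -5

Step 1. [((x + 5) - 8) + 1 = -5] subtract 1: x sits inside (… + 1), so sub: (x + 5) - 8 = -6.
Step 2. [(x + 5) - 8 = -6] peel the -8: add 8 from each side, so sub: x + 5 = 2.
Step 3. [x + 5 = 2] subtract 5: x sits inside (… + 5). So sub: x = -3.

Answer: x ∈ {-3}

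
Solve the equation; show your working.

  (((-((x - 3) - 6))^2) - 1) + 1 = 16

Step 1. [(((-((x - 3) - 6))^2) - 1) + 1 = 16] +1 is outermost — subtract 1 both sides ⇒ sub: ((-((x - 3) - 6))^2) - 1 = 15.
Step 2. [((-((x - 3) - 6))^2) - 1 = 15] the outer -1 inverts by adding 1 ⇒ sub: (-((x - 3) - 6))^2 = 16.
Step 3. [(-((x - 3) - 6))^2 = 16] √ both sides: 16 ≥ 0 gives two branches ⇒ sqrt: -((x - 3) - 6) = 4 or -4.
Step 4. [-((x - 3) - 6) = 4 or -4] LHS negated; negate both sides. So neg: (x - 3) - 6 = -4 or 4.
Step 5. [(x - 3) - 6 = -4 or 4] 6 comes off first (add 6) ⇒ sub: x - 3 = 2 or 10.
Step 6. [x - 3 = 2 or 10] the outer -3 inverts by adding 3 ⇒ sub: x = 5 or 13.

Answer: x ∈ {5, 13}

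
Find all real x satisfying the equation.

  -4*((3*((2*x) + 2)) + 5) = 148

Step 1. [-4*((3*((2*x) + 2)) + 5) = 148] leading coefficient -4: divide by -4 ⇒ div: (3*((2*x) + 2)) + 5 = -37.
Step 2. [(3*((2*x) + 2)) + 5 = -37] the outer +5 inverts by subtracting 5, so sub: 3*((2*x) + 2) = -42.
Step 3. [3*((2*x) + 2) = -42] LHS = 3·(…); ÷3 both sides ⇒ div: (2*x) + 2 = -14.
Step 4. [(2*x) + 2 = -14] subtract 2: x sits inside (… + 2) ⇒ sub: 2*x = -16.
Step 5. [2*x = -16] LHS = 2·(…); ÷2 both sides, so div: x = -8.

Answer: x ∈ {-8}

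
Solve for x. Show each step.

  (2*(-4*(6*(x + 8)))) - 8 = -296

Step 1. [(2*(-4*(6*(x + 8)))) - 8 = -296] 2 | LHS and 2 | -296: pull 2 out ⇒ factor: (-4*(6*(x + 8))) - 4 = -148.
Step 2. [(-4*(6*(x + 8))) - 4 = -148] -4 divides every term; factor it out. So factor: (6*(x + 8)) + 1 = 37.
Step 3. [(6*(x + 8)) + 1 = 37] 1 comes off first (subtract 1) ⇒ sub: 6*(x + 8) = 36.
Step 4. [6*(x + 8) = 36] 6 out front; divide by 6, so div: x + 8 = 6.
Step 5. [x + 8 = 6] peel the +8: subtract 8 from each side, so sub: x = -2.

Answer: x ∈ {-2}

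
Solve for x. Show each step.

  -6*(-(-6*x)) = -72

Step 1. [-6*(-(-6*x)) = -72] divide by the outer -6. So div: -(-6*x) = 12.
Step 2. [-(-6*x) = 12] flip signs both sides, so neg: -6*x = -12.
Step 3. [-6*x = -12] leading coefficient -6: divide by -6 ⇒ div: x = 2.

Answer: x ∈ {2}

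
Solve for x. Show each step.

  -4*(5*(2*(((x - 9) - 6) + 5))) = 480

Step 1. [-4*(5*(2*(((x - 9) - 6) + 5))) = 480] leading coefficient -4: divide by -4, so div: 5*(2*(((x - 9) - 6) + 5)) = -120.
Step 2. [5*(2*(((x - 9) - 6) + 5)) = -120] LHS = 5·(…); ÷5 both sides, so div: 2*(((x - 9) - 6) + 5) = -24.
Step 3. [2*(((x - 9) - 6) + 5) = -24] LHS = 2·(…); ÷2 both sides, so div: ((x - 9) - 6) + 5 = -12.
Step 4. [((x - 9) - 6) + 5 = -12] +5 is outermost — subtract 5 both sides ⇒ sub: (x - 9) - 6 = -17.
Step 5. [(x - 9) - 6 = -17] 6 comes off first (add 6), so sub: x - 9 = -11.
Step 6. [x - 9 = -11] add 9: x sits inside (… - 9). So sub: x = -2.

Answer: x ∈ {-2}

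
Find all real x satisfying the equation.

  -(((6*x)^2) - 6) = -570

Step 1. [-(((6*x)^2) - 6) = -570] leading − — multiply by −1, so neg: ((6*x)^2) - 6 = 570.
Step 2. [((6*x)^2) - 6 = 570] -6 is outermost — add 6 both sides ⇒ sub: (6*x)^2 = 576.
Step 3. [(6*x)^2 = 576] √ both sides: 576 ≥ 0 gives two branches. So sqrt: 6*x = 24 or -24.
Step 4. [6*x = 24 or -24] leading coefficient 6: divide by 6 ⇒ div: x = 4 or -4.

Answer: x ∈ {-4, 4}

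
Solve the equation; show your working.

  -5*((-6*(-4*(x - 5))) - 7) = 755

Step 1. [-5*((-6*(-4*(x - 5))) - 7) = 755] -5·(inner) — divide through by -5. So div: (-6*(-4*(x - 5))) - 7 = -151.
Step 2. [(-6*(-4*(x - 5))) - 7 = -151] add 7: x sits inside (… - 7), so sub: -6*(-4*(x - 5)) = -144.
Step 3. [-6*(-4*(x - 5)) = -144] LHS = -6·(…); ÷-6 both sides, so div: -4*(x - 5) = 24.
Step 4. [-4*(x - 5) = 24] -4 out front; divide by -4, so div: x - 5 = -6.
Step 5. [x - 5 = -6] the outer -5 inverts by adding 5, so sub: x = -1.

Answer: x ∈ {-1}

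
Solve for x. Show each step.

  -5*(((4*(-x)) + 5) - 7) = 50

Step 1. [-5*(((4*(-x)) + 5) - 7) = 50] LHS = -5·(…); ÷-5 both sides. So div: ((4*(-x)) + 5) - 7 = -10.
Step 2. [((4*(-x)) + 5) - 7 = -10] peel the -7: add 7 from each side ⇒ sub: (4*(-x)) + 5 = -3.
Step 3. [(4*(-x)) + 5 = -3] subtract 5: x sits inside (… + 5). So sub: 4*(-x) = -8.
Step 4. [4*(-x) = -8] LHS = 4·(…); ÷4 both sides ⇒ div: -x = -2.
Step 5. [-x = -2] flip signs both sides. So neg: x = 2.

Answer: x ∈ {2}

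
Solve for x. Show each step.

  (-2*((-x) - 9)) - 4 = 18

Step 1. [(-2*((-x) - 9)) - 4 = 18] common factor -2 (LHS and 18) — divide through. So factor: ((-x) - 9) + 2 = -9.
Step 2. [((-x) - 9) + 2 = -9] 2 comes off first (subtract 2), so sub: (-x) - 9 = -11.
Step 3. [(-x) - 9 = -11] peel the -9: add 9 from each side ⇒ sub: -x = -2.
Step 4. [-x = -2] flip signs both sides, so neg: x = 2.

Answer: x ∈ {2}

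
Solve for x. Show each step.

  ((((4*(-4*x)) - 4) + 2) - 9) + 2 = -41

Step 1. [((((4*(-4*x)) - 4) + 2) - 9) + 2 = -41] 2 comes off first (subtract 2) ⇒ sub: (((4*(-4*x)) - 4) + 2) - 9 = -43.
Step 2. [(((4*(-4*x)) - 4) + 2) - 9 = -43] 9 comes off first (add 9), so sub: ((4*(-4*x)) - 4) + 2 = -34.
Step 3. [((4*(-4*x)) - 4) + 2 = -34] the outer +2 inverts by subtracting 2, so sub: (4*(-4*x)) - 4 = -36.
Step 4. [(4*(-4*x)) - 4 = -36] 4 comes off first (add 4), so sub: 4*(-4*x) = -32.
Step 5. [4*(-4*x) = -32] 4·(inner) — divide through by 4 ⇒ div: -4*x = -8.
Step 6. [-4*x = -8] leading coefficient -4: divide by -4 ⇒ div: x = 2.

Answer: x ∈ {2}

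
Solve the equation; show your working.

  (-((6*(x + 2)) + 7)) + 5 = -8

Step 1. [(-((6*(x + 2)) + 7)) + 5 = -8] subtract 5: x sits inside (… + 5), so sub: -((6*(x + 2)) + 7) = -13.
Step 2. [-((6*(x + 2)) + 7) = -13] leading − — multiply by −1. So neg: (6*(x + 2)) + 7 = 13.
Step 3. [(6*(x + 2)) + 7 = 13] +7 is outermost — subtract 7 both sides. So sub: 6*(x + 2) = 6.
Step 4. [6*(x + 2) = 6] leading coefficient 6: divide by 6. So div: x + 2 = 1.
Step 5. [x + 2 = 1] +2 is outermost — subtract 2 both sides, so sub: x = -1.

Answer: x ∈ {-1}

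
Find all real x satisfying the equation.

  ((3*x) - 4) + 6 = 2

Step 1. [((3*x) - 4) + 6 = 2] 6 comes off first (subtract 6). So sub: (3*x) - 4 = -4.
Step 2. [(3*x) - 4 = -4] the outer -4 inverts by adding 4, so sub: 3*x = 0.
Step 3. [3*x = 0] 3 out front; divide by 3. So div: x = 0.

Answer: x ∈ {0}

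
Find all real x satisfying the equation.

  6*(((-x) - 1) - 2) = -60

Step 1. [6*(((-x) - 1) - 2) = -60] 6 out front; divide by 6. So div: ((-x) - 1) - 2 = -10.
Step 2. [((-x) - 1) - 2 = -10] 2 comes off first (add 2). So sub: (-x) - 1 = -8.
Step 3. [(-x) - 1 = -8] 1 comes off first (add 1). So sub: -x = -7.
Step 4. [-x = -7] flip signs both sides ⇒ neg: x = 7.

Answer: x ∈ {7}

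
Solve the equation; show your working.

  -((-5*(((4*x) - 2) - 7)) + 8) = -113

Step 1. [-((-5*(((4*x) - 2) - 7)) + 8) = -113] leading − — multiply by −1 ⇒ neg: (-5*(((4*x) - 2) - 7)) + 8 = 113.
Step 2. [(-5*(((4*x) - 2) - 7)) + 8 = 113] 8 comes off first (subtract 8), so sub: -5*(((4*x) - 2) - 7) = 105.
Step 3. [-5*(((4*x) - 2) - 7) = 105] LHS = -5·(…); ÷-5 both sides ⇒ div: ((4*x) - 2) - 7 = -21.
Step 4. [((4*x) - 2) - 7 = -21] the outer -7 inverts by adding 7 ⇒ sub: (4*x) - 2 = -14.
Step 5. [(4*x) - 2 = -14] the outer -2 inverts by adding 2, so sub: 4*x = -12.
Step 6. [4*x = -12] leading coefficient 4: divide by 4, so div: x = -3.

Answer: x ∈ {-3}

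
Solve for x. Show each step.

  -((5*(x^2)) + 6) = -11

Step 1. [-((5*(x^2)) + 6) = -11] LHS negated; negate both sides ⇒ neg: (5*(x^2)) + 6 = 11.
Step 2. [(5*(x^2)) + 6 = 11] 6 comes off first (subtract 6), so sub: 5*(x^2) = 5.
Step 3. [5*(x^2) = 5] LHS = 5·(…); ÷5 both sides. So div: x^2 = 1.
Step 4. [x^2 = 1] √ both sides: 1 ≥ 0 gives two branches ⇒ sqrt: x = 1 or -1.

Answer: x ∈ {-1, 1}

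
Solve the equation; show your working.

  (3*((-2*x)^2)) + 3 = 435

Step 1. [(3*((-2*x)^2)) + 3 = 435] the outer +3 inverts by subtracting 3. So sub: 3*((-2*x)^2) = 432.
Step 2. [3*((-2*x)^2) = 432] LHS = 3·(…); ÷3 both sides. So div: (-2*x)^2 = 144.
Step 3. [(-2*x)^2 = 144] 144 ≥ 0, LHS is (·)² — take ±√, so sqrt: -2*x = 12 or -12.
Step 4. [-2*x = 12 or -12] -2·(inner) — divide through by -2 ⇒ div: x = -6 or 6.

Answer: x ∈ {-6, 6}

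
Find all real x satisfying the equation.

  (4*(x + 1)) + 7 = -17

Step 1. [(4*(x + 1)) + 7 = -17] the outer +7 inverts by subtracting 7. So sub: 4*(x + 1) = -24.
Step 2. [4*(x + 1) = -24] 4·(inner) — divide through by 4. So div: x + 1 = -6.
Step 3. [x + 1 = -6] peel the +1: subtract 1 from each side ⇒ sub: x = -7.

Answer: x ∈ {-7}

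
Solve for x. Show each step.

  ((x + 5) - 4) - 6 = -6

Step 1. [((x + 5) - 4) - 6 = -6] add 6: x sits inside (… - 6). So sub: (x + 5) - 4 = 0.
Step 2. [(x + 5) - 4 = 0] -4 is outermost — add 4 both sides ⇒ sub: x + 5 = 4.
Step 3. [x + 5 = 4] the outer +5 inverts by subtracting 5 ⇒ sub: x = -1.

Answer: x ∈ {-1}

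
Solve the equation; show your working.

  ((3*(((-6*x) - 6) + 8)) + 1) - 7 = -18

Step 1. [((3*(((-6*x) - 6) + 8)) + 1) - 7 = -18] peel the -7: add 7 from each side, so sub: (3*(((-6*x) - 6) + 8)) + 1 = -11.
Step 2. [(3*(((-6*x) - 6) + 8)) + 1 = -11] +1 is outermost — subtract 1 both sides ⇒ sub: 3*(((-6*x) - 6) + 8) = -12.
Step 3. [3*(((-6*x) - 6) + 8) = -12] leading coefficient 3: divide by 3 ⇒ div: ((-6*x) - 6) + 8 = -4.
Step 4. [((-6*x) - 6) + 8 = -4] peel the +8: subtract 8 from each side. So sub: (-6*x) - 6 = -12.
Step 5. [(-6*x) - 6 = -12] the outer -6 inverts by adding 6 ⇒ sub: -6*x = -6.
Step 6. [-6*x = -6] leading coefficient -6: divide by -6, so div: x = 1.

Answer: x ∈ {1}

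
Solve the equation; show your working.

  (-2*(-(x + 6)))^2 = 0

Step 1. [(-2*(-(x + 6)))^2 = 0] √ both sides: 0 ≥ 0 gives two branches, so sqrt: -2*(-(x + 6)) = 0.
Step 2. [-2*(-(x + 6)) = 0] -2 out front; divide by -2. So div: -(x + 6) = 0.
Step 3. [-(x + 6) = 0] flip signs both sides ⇒ neg: x + 6 = 0.
Step 4. [x + 6 = 0] subtract 6: x sits inside (… + 6). So sub: x = -6.

Answer: x ∈ {-6}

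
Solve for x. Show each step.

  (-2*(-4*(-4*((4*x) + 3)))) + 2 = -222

Step 1. [(-2*(-4*(-4*((4*x) + 3)))) + 2 = -222] -2 divides every term; factor it out. So factor: (-4*(-4*((4*x) + 3))) - 1 = 111.
Step 2. [(-4*(-4*((4*x) + 3))) - 1 = 111] the outer -1 inverts by adding 1. So sub: -4*(-4*((4*x) + 3)) = 112.
Step 3. [-4*(-4*((4*x) + 3)) = 112] -4 out front; divide by -4 ⇒ div: -4*((4*x) + 3) = -28.
Step 4. [-4*((4*x) + 3) = -28] divide by the outer -4. So div: (4*x) + 3 = 7.
Step 5. [(4*x) + 3 = 7] peel the +3: subtract 3 from each side, so sub: 4*x = 4.
Step 6. [4*x = 4] divide by the outer 4, so div: x = 1.

Answer: x ∈ {1}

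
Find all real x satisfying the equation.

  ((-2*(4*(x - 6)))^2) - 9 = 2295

Step 1. [((-2*(4*(x - 6)))^2) - 9 = 2295] the outer -9 inverts by adding 9 ⇒ sub: (-2*(4*(x - 6)))^2 = 2304.
Step 2. [(-2*(4*(x - 6)))^2 = 2304] LHS squared, RHS 2304 ≥ 0: apply √ (±). So sqrt: -2*(4*(x - 6)) = 48 or -48.
Step 3. [-2*(4*(x - 6)) = 48 or -48] -2 out front; divide by -2, so div: 4*(x - 6) = -24 or 24.
Step 4. [4*(x - 6) = -24 or 24] 4·(inner) — divide through by 4. So div: x - 6 = -6 or 6.
Step 5. [x - 6 = -6 or 6] peel the -6: add 6 from each side. So sub: x = 0 or 12.

Answer: x ∈ {0, 12}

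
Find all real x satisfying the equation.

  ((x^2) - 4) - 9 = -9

Step 1. [((x^2) - 4) - 9 = -9] peel the -9: add 9 from each side ⇒ sub: (x^2) - 4 = 0.
Step 2. [(x^2) - 4 = 0] 4 comes off first (add 4). So sub: x^2 = 4.
Step 3. [x^2 = 4] √ both sides: 4 ≥ 0 gives two branches. So sqrt: x = 2 or -2.

Answer: x ∈ {-2, 2}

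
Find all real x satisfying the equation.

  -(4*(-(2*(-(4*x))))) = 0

Step 1. [-(4*(-(2*(-(4*x))))) = 0] LHS negated; negate both sides, so neg: 4*(-(2*(-(4*x)))) = 0.
Step 2. [4*(-(2*(-(4*x)))) = 0] 4 out front; divide by 4 ⇒ div: -(2*(-(4*x))) = 0.
Step 3. [-(2*(-(4*x))) = 0] LHS negated; negate both sides ⇒ neg: 2*(-(4*x)) = 0.
Step 4. [2*(-(4*x)) = 0] leading coefficient 2: divide by 2, so div: -(4*x) = 0.
Step 5. [-(4*x) = 0] flip signs both sides. So neg: 4*x = 0.
Step 6. [4*x = 0] 4 out front; divide by 4 ⇒ div: x = 0.

Answer: x ∈ {0}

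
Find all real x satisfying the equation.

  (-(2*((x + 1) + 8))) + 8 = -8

Step 1. [(-(2*((x + 1) + 8))) + 8 = -8] +8 is outermost — subtract 8 both sides ⇒ sub: -(2*((x + 1) + 8)) = -16.
Step 2. [-(2*((x + 1) + 8)) = -16] LHS negated; negate both sides. So neg: 2*((x + 1) + 8) = 16.
Step 3. [2*((x + 1) + 8) = 16] 2 out front; divide by 2, so div: (x + 1) + 8 = 8.
Step 4. [(x + 1) + 8 = 8] peel the +8: subtract 8 from each side. So sub: x + 1 = 0.
Step 5. [x + 1 = 0] peel the +1: subtract 1 from each side ⇒ sub: x = -1.

Answer: x ∈ {-1}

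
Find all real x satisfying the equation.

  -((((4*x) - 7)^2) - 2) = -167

Step 1. [-((((4*x) - 7)^2) - 2) = -167] LHS negated; negate both sides. So neg: (((4*x) - 7)^2) - 2 = 167.
Step 2. [(((4*x) - 7)^2) - 2 = 167] peel the -2: add 2 from each side. So sub: ((4*x) - 7)^2 = 169.
Step 3. [((4*x) - 7)^2 = 169] LHS squared, RHS 169 ≥ 0: apply √ (±). So sqrt: (4*x) - 7 = 13 or -13.
Step 4. [(4*x) - 7 = 13 or -13] the outer -7 inverts by adding 7. So sub: 4*x = 20 or -6.
Step 5. [4*x = 20 or -6] 4·(inner) — divide through by 4. So div: x = 5 or -3/2.

Answer: x ∈ {-3/2, 5}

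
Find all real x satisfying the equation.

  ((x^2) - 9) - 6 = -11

Step 1. [((x^2) - 9) - 6 = -11] add 6: x sits inside (… - 6). So sub: (x^2) - 9 = -5.
Step 2. [(x^2) - 9 = -5] -9 is outermost — add 9 both sides, so sub: x^2 = 4.
Step 3. [x^2 = 4] √ both sides: 4 ≥ 0 gives two branches, so sqrt: x = 2 or -2.

Answer: x ∈ {-2, 2}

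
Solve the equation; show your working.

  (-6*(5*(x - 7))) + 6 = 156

Step 1. [(-6*(5*(x - 7))) + 6 = 156] -6 | LHS and -6 | 156: pull -6 out ⇒ factor: (5*(x - 7)) - 1 = -26.
Step 2. [(5*(x - 7)) - 1 = -26] 1 comes off first (add 1), so sub: 5*(x - 7) = -25.
Step 3. [5*(x - 7) = -25] leading coefficient 5: divide by 5, so div: x - 7 = -5.
Step 4. [x - 7 = -5] add 7: x sits inside (… - 7). So sub: x = 2.

Answer: x ∈ {2}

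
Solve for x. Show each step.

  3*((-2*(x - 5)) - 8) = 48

Step 1. [3*((-2*(x - 5)) - 8) = 48] 3 out front; divide by 3. So div: (-2*(x - 5)) - 8 = 16.
Step 2. [(-2*(x - 5)) - 8 = 16] add 8: x sits inside (… - 8) ⇒ sub: -2*(x - 5) = 24.
Step 3. [-2*(x - 5) = 24] -2·(inner) — divide through by -2, so div: x - 5 = -12.
Step 4. [x - 5 = -12] add 5: x sits inside (… - 5). So sub: x = -7.

Answer: x ∈ {-7}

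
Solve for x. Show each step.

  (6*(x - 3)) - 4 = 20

Step 1. [(6*(x - 3)) - 4 = 20] 4 comes off first (add 4), so sub: 6*(x - 3) = 24.
Step 2. [6*(x - 3) = 24] 6·(inner) — divide through by 6. So div: x - 3 = 4.
Step 3. [x - 3 = 4] peel the -3: add 3 from each side, so sub: x = 7.

Answer: x ∈ {7}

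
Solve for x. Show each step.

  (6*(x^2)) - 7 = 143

Step 1. [(6*(x^2)) - 7 = 143] 7 comes off first (add 7), so sub: 6*(x^2) = 150.
Step 2. [6*(x^2) = 150] 6·(inner) — divide through by 6. So div: x^2 = 25.
Step 3. [x^2 = 25] √ both sides: 25 ≥ 0 gives two branches ⇒ sqrt: x = 5 or -5.

Answer: x ∈ {-5, 5}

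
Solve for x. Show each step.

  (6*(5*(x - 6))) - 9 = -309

Step 1. [(6*(5*(x - 6))) - 9 = -309] the outer -9 inverts by adding 9 ⇒ sub: 6*(5*(x - 6)) = -300.
Step 2. [6*(5*(x - 6)) = -300] LHS = 6·(…); ÷6 both sides, so div: 5*(x - 6) = -50.
Step 3. [5*(x - 6) = -50] divide by the outer 5. So div: x - 6 = -10.
Step 4. [x - 6 = -10] peel the -6: add 6 from each side, so sub: x = -4.

Answer: x ∈ {-4}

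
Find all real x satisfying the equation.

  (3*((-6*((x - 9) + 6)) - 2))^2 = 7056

Step 1. [(3*((-6*((x - 9) + 6)) - 2))^2 = 7056] LHS squared, RHS 7056 ≥ 0: apply √ (±) ⇒ sqrt: 3*((-6*((x - 9) + 6)) - 2) = 84 or -84.
Step 2. [3*((-6*((x - 9) + 6)) - 2) = 84 or -84] divide by the outer 3, so div: (-6*((x - 9) + 6)) - 2 = 28 or -28.
Step 3. [(-6*((x - 9) + 6)) - 2 = 28 or -28] -2 is outermost — add 2 both sides, so sub: -6*((x - 9) + 6) = 30 or -26.
Step 4. [-6*((x - 9) + 6) = 30 or -26] divide by the outer -6. So div: (x - 9) + 6 = -5 or 13/3.
Step 5. [(x - 9) + 6 = -5 or 13/3] subtract 6: x sits inside (… + 6), so sub: x - 9 = -11 or -5/3.
Step 6. [x - 9 = -11 or -5/3] add 9: x sits inside (… - 9) ⇒ sub: x = -2 or 22/3.

Answer: x ∈ {-2, 22/3}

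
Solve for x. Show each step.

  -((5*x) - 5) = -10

Step 1. [-((5*x) - 5) = -10] flip signs both sides, so neg: (5*x) - 5 = 10.
Step 2. [(5*x) - 5 = 10] common factor 5 (LHS and 10) — divide through. So factor: x - 1 = 2.
Step 3. [x - 1 = 2] peel the -1: add 1 from each side ⇒ sub: x = 3.

Answer: x ∈ {3}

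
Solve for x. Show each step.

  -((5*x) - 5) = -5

Step 1. [-((5*x) - 5) = -5] leading − — multiply by −1 ⇒ neg: (5*x) - 5 = 5.
Step 2. [(5*x) - 5 = 5] -5 is outermost — add 5 both sides. So sub: 5*x = 10.
Step 3. [5*x = 10] 5·(inner) — divide through by 5. So div: x = 2.

Answer: x ∈ {2}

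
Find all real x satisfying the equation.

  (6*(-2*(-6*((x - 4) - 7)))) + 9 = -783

Step 1. [(6*(-2*(-6*((x - 4) - 7)))) + 9 = -783] the outer +9 inverts by subtracting 9. So sub: 6*(-2*(-6*((x - 4) - 7))) = -792.
Step 2. [6*(-2*(-6*((x - 4) - 7))) = -792] 6 out front; divide by 6. So div: -2*(-6*((x - 4) - 7)) = -132.
Step 3. [-2*(-6*((x - 4) - 7)) = -132] -2 out front; divide by -2, so div: -6*((x - 4) - 7) = 66.
Step 4. [-6*((x - 4) - 7) = 66] leading coefficient -6: divide by -6, so div: (x - 4) - 7 = -11.
Step 5. [(x - 4) - 7 = -11] peel the -7: add 7 from each side ⇒ sub: x - 4 = -4.
Step 6. [x - 4 = -4] -4 is outermost — add 4 both sides. So sub: x = 0.

Answer: x ∈ {0}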